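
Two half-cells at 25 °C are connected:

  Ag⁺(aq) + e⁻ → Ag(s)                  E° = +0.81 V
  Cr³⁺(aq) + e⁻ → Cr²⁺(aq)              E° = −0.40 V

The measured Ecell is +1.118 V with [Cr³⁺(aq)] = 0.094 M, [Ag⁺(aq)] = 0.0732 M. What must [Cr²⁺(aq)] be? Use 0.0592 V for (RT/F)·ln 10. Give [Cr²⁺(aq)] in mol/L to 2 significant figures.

With Ag⁺/Ag at the cathode and Cr³⁺/Cr²⁺ at the anode, E°cell = +0.81 − (−0.40) = +1.21 V (n = 1).
Rearranging E = E° − (0.0592/n)·log Q gives log Q = 1(+1.21 − (+1.118))/0.0592 = 1.554.
Balancing electrons gives Ag⁺(aq) + Cr²⁺(aq) → Ag(s) + Cr³⁺(aq); thus Q = [Cr³⁺(aq)] / ([Ag⁺(aq)]·[Cr²⁺(aq)]).
Isolating [Cr²⁺(aq)] in Q = 10^{1.554} yields log [Cr²⁺(aq)] = −1.445, i.e. 0.036 M.

0.036 M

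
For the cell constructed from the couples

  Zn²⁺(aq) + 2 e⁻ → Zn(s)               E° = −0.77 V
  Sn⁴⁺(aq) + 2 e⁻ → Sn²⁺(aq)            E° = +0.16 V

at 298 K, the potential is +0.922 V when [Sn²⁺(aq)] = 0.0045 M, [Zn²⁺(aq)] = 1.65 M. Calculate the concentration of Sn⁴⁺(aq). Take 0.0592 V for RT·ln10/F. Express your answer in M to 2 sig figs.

With Sn⁴⁺/Sn²⁺ at the cathode and Zn²⁺/Zn at the anode, E°cell = +0.16 − (−0.77) = +0.93 V (n = 2).
From the Nernst equation, log Q = n(E° − E)/0.0592 = 2·(+0.93 − (+0.922))/0.0592 = 0.270.
The balanced reaction is Sn⁴⁺(aq) + Zn(s) → Sn²⁺(aq) + Zn²⁺(aq), so Q = ([Sn²⁺(aq)]·[Zn²⁺(aq)]) / [Sn⁴⁺(aq)].
Solving for the unknown gives log [Sn⁴⁺(aq)] = −2.399, so [Sn⁴⁺(aq)] ≈ 0.0040 M.

0.0040 M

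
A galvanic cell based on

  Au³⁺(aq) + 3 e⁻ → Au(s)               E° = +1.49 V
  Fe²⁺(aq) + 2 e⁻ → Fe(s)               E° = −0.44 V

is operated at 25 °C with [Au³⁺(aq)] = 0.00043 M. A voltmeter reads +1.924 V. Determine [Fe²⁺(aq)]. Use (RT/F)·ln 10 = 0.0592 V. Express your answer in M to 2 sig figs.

0.0091 M

With Au³⁺/Au at the cathode and Fe²⁺/Fe at the anode, E°cell = +1.49 − (−0.44) = +1.93 V (n = 6).
From the Nernst equation, log Q = n(E° − E)/0.0592 = 6·(+1.93 − (+1.924))/0.0592 = 0.608.
The balanced reaction is 2 Au³⁺(aq) + 3 Fe(s) → 2 Au(s) + 3 Fe²⁺(aq), so Q = [Fe²⁺(aq)]^3 / [Au³⁺(aq)]^2.
Substituting the known concentrations and solving, log [Fe²⁺(aq)] = −2.042 and [Fe²⁺(aq)] = 0.0091 M.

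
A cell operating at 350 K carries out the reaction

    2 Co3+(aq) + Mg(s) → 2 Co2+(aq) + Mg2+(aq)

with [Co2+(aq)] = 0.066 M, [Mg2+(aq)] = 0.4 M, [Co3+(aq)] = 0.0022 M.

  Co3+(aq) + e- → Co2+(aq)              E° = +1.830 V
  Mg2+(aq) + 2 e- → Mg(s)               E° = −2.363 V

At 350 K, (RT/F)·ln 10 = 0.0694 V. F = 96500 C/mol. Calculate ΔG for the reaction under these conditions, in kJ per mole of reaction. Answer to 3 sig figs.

With Co³⁺/Co²⁺ reduced at the cathode, E°cell = +1.830 − (−2.363) = +4.193 V and n = 2.
Here Q = ([Co2+(aq)]^2·[Mg2+(aq)]) / [Co3+(aq)]^2 = 360 (log Q = 2.556), giving E = +4.193 − (0.0694/2)·(2.556) = +4.1043 V.
Then ΔG = −nFE = −2 × 96500 × +4.1043 J/mol = −792 kJ/mol.

−792 kJ/mol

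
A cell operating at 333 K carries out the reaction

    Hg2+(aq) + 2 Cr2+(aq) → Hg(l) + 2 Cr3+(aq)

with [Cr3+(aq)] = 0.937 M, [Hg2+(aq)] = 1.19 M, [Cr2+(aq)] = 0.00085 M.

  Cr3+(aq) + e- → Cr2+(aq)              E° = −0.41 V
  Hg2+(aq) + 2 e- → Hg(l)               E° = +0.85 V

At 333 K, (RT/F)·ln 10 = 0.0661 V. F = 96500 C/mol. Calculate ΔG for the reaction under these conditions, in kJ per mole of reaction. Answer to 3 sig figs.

E°cell = +0.85 − (−0.41) = +1.26 V; the balanced reaction transfers n = 2 electrons.
Here Q = [Cr3+(aq)]^2 / ([Hg2+(aq)]·[Cr2+(aq)]^2) = 1.02×10^6 (log Q = 6.009), giving E = +1.26 − (0.0661/2)·(6.009) = +1.0614 V.
Finally ΔG = −nFE = −(2)(96500 C/mol)(+1.0614 V) = −205 kJ/mol.

−205 kJ/mol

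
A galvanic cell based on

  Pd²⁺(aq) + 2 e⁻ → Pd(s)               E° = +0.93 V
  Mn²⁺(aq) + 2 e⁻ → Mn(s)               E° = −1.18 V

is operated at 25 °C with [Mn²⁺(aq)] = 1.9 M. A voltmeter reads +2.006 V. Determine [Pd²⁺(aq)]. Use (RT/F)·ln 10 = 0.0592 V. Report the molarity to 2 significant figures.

Pd²⁺/Pd is the cathode (higher E°); E°cell = +0.93 − (−1.18) = +2.11 V with n = 2.
Rearranging E = E° − (0.0592/n)·log Q gives log Q = 2(+2.11 − (+2.006))/0.0592 = 3.514.
Balancing electrons gives Pd²⁺(aq) + Mn(s) → Pd(s) + Mn²⁺(aq); thus Q = [Mn²⁺(aq)] / [Pd²⁺(aq)].
Isolating [Pd²⁺(aq)] in Q = 10^{3.514} yields log [Pd²⁺(aq)] = −3.235, i.e. 0.00058 M.

0.00058 M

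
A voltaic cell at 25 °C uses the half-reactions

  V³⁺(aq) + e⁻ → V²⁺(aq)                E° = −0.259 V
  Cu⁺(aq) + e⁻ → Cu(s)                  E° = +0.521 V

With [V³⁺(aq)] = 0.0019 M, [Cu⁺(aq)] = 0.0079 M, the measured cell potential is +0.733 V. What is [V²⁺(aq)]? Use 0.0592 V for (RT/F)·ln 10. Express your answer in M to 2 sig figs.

The Cu⁺/Cu couple has the larger reduction potential, so it is the cathode: E°cell = +0.521 − (−0.259) = +0.780 V and n = 1.
Rearranging E = E° − (0.0592/n)·log Q gives log Q = 1(+0.780 − (+0.733))/0.0592 = 0.794.
The balanced reaction is Cu⁺(aq) + V²⁺(aq) → Cu(s) + V³⁺(aq), so Q = [V³⁺(aq)] / ([Cu⁺(aq)]·[V²⁺(aq)]).
Substituting the known concentrations and solving, log [V²⁺(aq)] = −1.413 and [V²⁺(aq)] = 0.039 M.

0.039 M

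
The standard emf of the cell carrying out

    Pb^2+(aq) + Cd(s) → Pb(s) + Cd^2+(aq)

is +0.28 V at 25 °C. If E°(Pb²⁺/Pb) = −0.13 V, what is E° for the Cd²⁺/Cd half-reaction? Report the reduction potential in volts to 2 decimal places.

In the reaction as written the Pb²⁺/Pb couple is reduced (cathode) and Cd²⁺/Cd is oxidized (anode), so E°cell = E°(Pb²⁺/Pb) − E°(Cd²⁺/Cd).
E°(Cd²⁺/Cd) = E°(cathode) − E°cell = −0.13 − (+0.28) = −0.41 V.

−0.41 V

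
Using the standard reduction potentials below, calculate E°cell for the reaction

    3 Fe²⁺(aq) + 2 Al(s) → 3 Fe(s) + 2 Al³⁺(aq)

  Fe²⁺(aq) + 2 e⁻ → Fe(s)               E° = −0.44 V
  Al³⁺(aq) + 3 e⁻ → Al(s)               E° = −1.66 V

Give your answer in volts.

+1.22 V

In the reaction as written, Fe²⁺(aq) is reduced (cathode) and Al³⁺(aq) is produced by oxidation at the anode.
E°cell = E°(cathode) − E°(anode) = −0.44 − (−1.66) = +1.22 V.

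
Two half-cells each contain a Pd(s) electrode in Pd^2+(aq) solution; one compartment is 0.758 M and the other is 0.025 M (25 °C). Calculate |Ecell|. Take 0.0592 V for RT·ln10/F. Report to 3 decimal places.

0.044 V

For a concentration cell E°cell = 0, since both electrodes use the same couple.
The compartment with the higher Pd^2+(aq) concentration (0.758 M) acts as the cathode; ions are reduced there and produced at the dilute (0.025 M) anode.
With n = 2, Ecell = −(0.0592/2)·log([dilute]/[conc]) = −(0.0592/2)·log(0.025/0.758) = +0.044 V.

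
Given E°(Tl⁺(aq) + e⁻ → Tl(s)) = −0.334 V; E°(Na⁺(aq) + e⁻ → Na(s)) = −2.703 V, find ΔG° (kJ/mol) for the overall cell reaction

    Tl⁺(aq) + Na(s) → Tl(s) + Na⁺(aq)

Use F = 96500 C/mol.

In the reaction as written Tl⁺(aq) is reduced, so the Tl⁺/Tl couple is the cathode and Na⁺/Na is the anode.
E°cell = −0.334 − (−2.703) = +2.369 V; balancing electrons gives n = 1.
ΔG° = −nFE°cell = −(1)(96500)(+2.369) J/mol = −229 kJ/mol.

−229 kJ/mol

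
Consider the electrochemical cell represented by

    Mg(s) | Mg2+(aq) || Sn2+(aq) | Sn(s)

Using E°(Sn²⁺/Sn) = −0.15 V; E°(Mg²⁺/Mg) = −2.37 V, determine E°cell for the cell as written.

By convention the left-hand electrode in cell notation is the anode (oxidation) and the right-hand electrode is the cathode (reduction).
E°cell = E°(right) − E°(left) = −0.15 − (−2.37) = +2.22 V.

+2.22 V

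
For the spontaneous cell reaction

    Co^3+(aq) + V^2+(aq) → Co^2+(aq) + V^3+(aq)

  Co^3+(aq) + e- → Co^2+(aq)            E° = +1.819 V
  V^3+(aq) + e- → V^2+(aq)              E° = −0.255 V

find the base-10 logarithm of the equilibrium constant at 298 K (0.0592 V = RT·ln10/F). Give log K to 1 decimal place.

The Co³⁺/Co²⁺ couple is reduced (cathode); E°cell = +1.819 − (−0.255) = +2.074 V with n = 1.
At equilibrium E = 0, so log K = nE°cell / 0.0592 = (1)(+2.074) / 0.0592 = 35.0.

log K = 35.0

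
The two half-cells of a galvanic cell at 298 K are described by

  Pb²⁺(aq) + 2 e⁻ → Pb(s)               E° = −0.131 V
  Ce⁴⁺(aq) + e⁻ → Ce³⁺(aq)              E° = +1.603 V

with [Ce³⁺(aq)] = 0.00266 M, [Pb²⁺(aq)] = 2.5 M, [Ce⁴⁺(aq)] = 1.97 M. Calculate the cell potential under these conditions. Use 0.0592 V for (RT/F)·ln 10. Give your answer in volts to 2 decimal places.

+1.89 V

Ce⁴⁺/Ce³⁺ is reduced (cathode, E° = +1.603 V) and Pb²⁺/Pb is oxidized (anode).
E°cell = E°cat − E°an = +1.603 − (−0.131) = +1.734 V; n = 2.
Balancing gives 2 Ce⁴⁺(aq) + Pb(s) → 2 Ce³⁺(aq) + Pb²⁺(aq); hence Q = ([Ce³⁺(aq)]^2·[Pb²⁺(aq)]) / [Ce⁴⁺(aq)]^2 = 4.56×10^−6 (log Q = −5.341).
E = E° − (0.0592/n)·log Q = +1.734 − (0.0592/2)(−5.341) = +1.89 V.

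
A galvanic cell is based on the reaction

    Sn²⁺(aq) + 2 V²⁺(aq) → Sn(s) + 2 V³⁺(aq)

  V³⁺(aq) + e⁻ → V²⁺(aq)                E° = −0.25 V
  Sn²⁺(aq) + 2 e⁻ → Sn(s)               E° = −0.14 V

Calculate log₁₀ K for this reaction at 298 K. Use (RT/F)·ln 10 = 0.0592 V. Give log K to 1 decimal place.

log K = 3.7

The Sn²⁺/Sn couple is reduced (cathode); E°cell = −0.14 − (−0.25) = +0.11 V with n = 2.
At equilibrium E = 0, so log K = nE°cell / 0.0592 = (2)(+0.11) / 0.0592 = 3.7.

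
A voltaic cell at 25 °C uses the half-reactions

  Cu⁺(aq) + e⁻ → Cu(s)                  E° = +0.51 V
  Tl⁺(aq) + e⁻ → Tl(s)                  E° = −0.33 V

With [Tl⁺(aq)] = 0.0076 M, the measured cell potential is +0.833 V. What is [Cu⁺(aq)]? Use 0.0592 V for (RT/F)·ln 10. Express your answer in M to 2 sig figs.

0.0058 M

The Cu⁺/Cu couple has the larger reduction potential, so it is the cathode: E°cell = +0.51 − (−0.33) = +0.84 V and n = 1.
From the Nernst equation, log Q = n(E° − E)/0.0592 = 1·(+0.84 − (+0.833))/0.0592 = 0.118.
For Cu⁺(aq) + Tl(s) → Cu(s) + Tl⁺(aq), the reaction quotient is Q = [Tl⁺(aq)] / [Cu⁺(aq)].
Solving for the unknown gives log [Cu⁺(aq)] = −2.237, so [Cu⁺(aq)] ≈ 0.0058 M.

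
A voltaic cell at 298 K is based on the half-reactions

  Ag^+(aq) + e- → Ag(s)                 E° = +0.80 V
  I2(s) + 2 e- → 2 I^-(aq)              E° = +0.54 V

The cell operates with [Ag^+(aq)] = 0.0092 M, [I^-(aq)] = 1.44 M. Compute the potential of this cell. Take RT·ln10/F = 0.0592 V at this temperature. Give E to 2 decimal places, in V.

+0.15 V

Since E°(Ag⁺/Ag) > E°(I₂/I⁻), Ag⁺/Ag serves as the cathode.
E°cell = +0.80 − (+0.54) = +0.26 V, with n = 2 electrons transferred.
Balancing gives 2 Ag^+(aq) + 2 I^-(aq) → 2 Ag(s) + I2(s); hence Q = 1 / ([Ag^+(aq)]^2·[I^-(aq)]^2) = 5.7×10^3 (log Q = 3.756).
By the Nernst equation, E = +0.26 − (0.0592/2)·(3.756) = +0.15 V.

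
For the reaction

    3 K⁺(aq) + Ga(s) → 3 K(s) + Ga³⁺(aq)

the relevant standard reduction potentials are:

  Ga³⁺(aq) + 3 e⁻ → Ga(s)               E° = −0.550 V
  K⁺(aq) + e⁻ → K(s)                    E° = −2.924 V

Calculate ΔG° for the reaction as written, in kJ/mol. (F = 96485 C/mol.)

In the reaction as written K⁺(aq) is reduced, so the K⁺/K couple is the cathode and Ga³⁺/Ga is the anode.
E°cell = −2.924 − (−0.550) = −2.374 V; balancing electrons gives n = 3.
ΔG° = −nFE°cell = −(3)(96485)(−2.374) J/mol = +687 kJ/mol.

+687 kJ/mol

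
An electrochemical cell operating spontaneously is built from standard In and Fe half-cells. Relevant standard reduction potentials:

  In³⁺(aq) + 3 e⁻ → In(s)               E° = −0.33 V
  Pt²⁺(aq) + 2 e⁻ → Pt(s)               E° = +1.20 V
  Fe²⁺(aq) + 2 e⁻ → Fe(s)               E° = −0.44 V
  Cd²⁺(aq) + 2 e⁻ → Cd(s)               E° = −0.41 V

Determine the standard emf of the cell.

+0.11 V

The In³⁺/In couple has the higher E°, so In ion is reduced (cathode) and Fe is oxidized (anode).
E°cell = E°(cathode) − E°(anode) = −0.33 − (−0.44) = +0.11 V.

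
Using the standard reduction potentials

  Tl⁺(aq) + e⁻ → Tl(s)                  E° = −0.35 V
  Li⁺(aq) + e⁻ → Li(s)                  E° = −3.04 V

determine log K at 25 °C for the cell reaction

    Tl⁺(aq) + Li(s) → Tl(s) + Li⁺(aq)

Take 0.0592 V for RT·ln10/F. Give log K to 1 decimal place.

log K = 45.4

The Tl⁺/Tl couple is reduced (cathode); E°cell = −0.35 − (−3.04) = +2.69 V with n = 1.
At equilibrium E = 0, so log K = nE°cell / 0.0592 = (1)(+2.69) / 0.0592 = 45.4.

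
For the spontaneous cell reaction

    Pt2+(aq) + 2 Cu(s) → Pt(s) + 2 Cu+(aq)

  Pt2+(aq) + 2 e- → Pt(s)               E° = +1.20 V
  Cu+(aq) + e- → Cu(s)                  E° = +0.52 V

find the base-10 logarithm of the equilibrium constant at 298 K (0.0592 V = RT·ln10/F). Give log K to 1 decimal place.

log K = 23.0

The Pt²⁺/Pt couple is reduced (cathode); E°cell = +1.20 − (+0.52) = +0.68 V with n = 2.
At equilibrium E = 0, so log K = nE°cell / 0.0592 = (2)(+0.68) / 0.0592 = 23.0.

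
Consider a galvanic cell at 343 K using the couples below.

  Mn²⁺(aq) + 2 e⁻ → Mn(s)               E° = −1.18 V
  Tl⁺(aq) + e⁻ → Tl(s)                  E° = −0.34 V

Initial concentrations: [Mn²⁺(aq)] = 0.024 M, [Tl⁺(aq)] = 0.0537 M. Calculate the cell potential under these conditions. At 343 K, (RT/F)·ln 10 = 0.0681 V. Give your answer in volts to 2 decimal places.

+0.81 V

Since E°(Tl⁺/Tl) > E°(Mn²⁺/Mn), Tl⁺/Tl serves as the cathode.
E°cell = E°cat − E°an = −0.34 − (−1.18) = +0.84 V; n = 2.
Balancing gives 2 Tl⁺(aq) + Mn(s) → 2 Tl(s) + Mn²⁺(aq); hence Q = [Mn²⁺(aq)] / [Tl⁺(aq)]^2 = 8.32 (log Q = 0.920).
Applying E = E° − (RT ln10/nF)·log Q gives +0.84 − (0.0681/2)(0.920) = +0.81 V.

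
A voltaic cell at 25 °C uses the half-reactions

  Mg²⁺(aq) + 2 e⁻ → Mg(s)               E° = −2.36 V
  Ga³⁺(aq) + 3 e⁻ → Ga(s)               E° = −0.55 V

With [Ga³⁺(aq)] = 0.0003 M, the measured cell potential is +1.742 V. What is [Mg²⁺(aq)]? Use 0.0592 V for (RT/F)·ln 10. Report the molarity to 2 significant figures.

The Ga³⁺/Ga couple has the larger reduction potential, so it is the cathode: E°cell = −0.55 − (−2.36) = +1.81 V and n = 6.
Rearranging E = E° − (0.0592/n)·log Q gives log Q = 6(+1.81 − (+1.742))/0.0592 = 6.892.
The balanced reaction is 2 Ga³⁺(aq) + 3 Mg(s) → 2 Ga(s) + 3 Mg²⁺(aq), so Q = [Mg²⁺(aq)]^3 / [Ga³⁺(aq)]^2.
Substituting the known concentrations and solving, log [Mg²⁺(aq)] = −0.051 and [Mg²⁺(aq)] = 0.89 M.

0.89 M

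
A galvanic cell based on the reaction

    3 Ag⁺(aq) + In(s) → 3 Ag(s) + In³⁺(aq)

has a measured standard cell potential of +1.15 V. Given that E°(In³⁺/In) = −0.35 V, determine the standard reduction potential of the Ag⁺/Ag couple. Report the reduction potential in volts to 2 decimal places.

+0.80 V

In the reaction as written the Ag⁺/Ag couple is reduced (cathode) and In³⁺/In is oxidized (anode), so E°cell = E°(Ag⁺/Ag) − E°(In³⁺/In).
E°(Ag⁺/Ag) = E°cell + E°(anode) = +1.15 + (−0.35) = +0.80 V.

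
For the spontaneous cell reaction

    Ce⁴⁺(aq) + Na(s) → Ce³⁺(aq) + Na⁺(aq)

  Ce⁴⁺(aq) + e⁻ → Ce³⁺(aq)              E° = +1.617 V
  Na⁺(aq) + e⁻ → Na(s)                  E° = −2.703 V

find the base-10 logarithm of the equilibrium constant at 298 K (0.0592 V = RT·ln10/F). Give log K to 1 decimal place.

The Ce⁴⁺/Ce³⁺ couple is reduced (cathode); E°cell = +1.617 − (−2.703) = +4.320 V with n = 1.
At equilibrium E = 0, so log K = nE°cell / 0.0592 = (1)(+4.320) / 0.0592 = 73.0.

log K = 73.0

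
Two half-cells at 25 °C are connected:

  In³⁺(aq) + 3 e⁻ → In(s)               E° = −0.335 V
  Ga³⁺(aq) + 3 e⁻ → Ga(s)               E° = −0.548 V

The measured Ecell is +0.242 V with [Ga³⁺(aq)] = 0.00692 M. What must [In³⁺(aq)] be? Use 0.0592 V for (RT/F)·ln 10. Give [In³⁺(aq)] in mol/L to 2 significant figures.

0.20 M

The In³⁺/In couple has the larger reduction potential, so it is the cathode: E°cell = −0.335 − (−0.548) = +0.213 V and n = 3.
From the Nernst equation, log Q = n(E° − E)/0.0592 = 3·(+0.213 − (+0.242))/0.0592 = −1.470.
Balancing electrons gives In³⁺(aq) + Ga(s) → In(s) + Ga³⁺(aq); thus Q = [Ga³⁺(aq)] / [In³⁺(aq)].
Substituting the known concentrations and solving, log [In³⁺(aq)] = −0.690 and [In³⁺(aq)] = 0.20 M.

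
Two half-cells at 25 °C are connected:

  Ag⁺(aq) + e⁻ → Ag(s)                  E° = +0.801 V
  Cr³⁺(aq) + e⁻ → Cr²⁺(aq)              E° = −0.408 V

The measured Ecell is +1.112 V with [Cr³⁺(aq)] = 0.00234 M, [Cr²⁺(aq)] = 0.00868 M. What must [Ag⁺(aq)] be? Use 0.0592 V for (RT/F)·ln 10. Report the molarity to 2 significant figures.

With Ag⁺/Ag at the cathode and Cr³⁺/Cr²⁺ at the anode, E°cell = +0.801 − (−0.408) = +1.209 V (n = 1).
Since E = E° − (0.0592/n)·log Q, log Q = n(E° − E)/0.0592 = 1.639.
Balancing electrons gives Ag⁺(aq) + Cr²⁺(aq) → Ag(s) + Cr³⁺(aq); thus Q = [Cr³⁺(aq)] / ([Ag⁺(aq)]·[Cr²⁺(aq)]).
Solving for the unknown gives log [Ag⁺(aq)] = −2.208, so [Ag⁺(aq)] ≈ 0.0062 M.

0.0062 M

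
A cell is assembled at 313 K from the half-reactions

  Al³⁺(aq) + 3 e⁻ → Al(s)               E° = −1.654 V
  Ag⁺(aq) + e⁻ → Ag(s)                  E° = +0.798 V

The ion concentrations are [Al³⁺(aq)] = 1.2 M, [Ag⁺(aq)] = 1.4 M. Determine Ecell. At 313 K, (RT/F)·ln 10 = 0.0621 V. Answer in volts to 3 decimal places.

Since E°(Ag⁺/Ag) > E°(Al³⁺/Al), Ag⁺/Ag serves as the cathode.
E°cell = E°cat − E°an = +0.798 − (−1.654) = +2.452 V; n = 3.
For the overall reaction 3 Ag⁺(aq) + Al(s) → 3 Ag(s) + Al³⁺(aq), Q = [Al³⁺(aq)] / [Ag⁺(aq)]^3 = 0.437, giving log Q = −0.359.
By the Nernst equation, E = +2.452 − (0.0621/3)·(−0.359) = +2.459 V.

+2.459 V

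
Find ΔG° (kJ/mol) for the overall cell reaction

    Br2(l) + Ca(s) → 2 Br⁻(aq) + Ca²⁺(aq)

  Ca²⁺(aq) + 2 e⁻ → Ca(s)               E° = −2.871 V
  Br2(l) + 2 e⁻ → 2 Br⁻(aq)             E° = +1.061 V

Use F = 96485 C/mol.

In the reaction as written Br2(l) is reduced, so the Br₂/Br⁻ couple is the cathode and Ca²⁺/Ca is the anode.
E°cell = +1.061 − (−2.871) = +3.932 V; balancing electrons gives n = 2.
ΔG° = −nFE°cell = −(2)(96485)(+3.932) J/mol = −759 kJ/mol.

−759 kJ/mol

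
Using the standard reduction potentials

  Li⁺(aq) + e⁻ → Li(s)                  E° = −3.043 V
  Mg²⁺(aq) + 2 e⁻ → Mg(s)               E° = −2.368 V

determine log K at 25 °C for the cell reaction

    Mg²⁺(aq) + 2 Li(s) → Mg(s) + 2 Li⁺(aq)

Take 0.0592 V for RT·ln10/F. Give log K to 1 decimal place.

log K = 22.8

The Mg²⁺/Mg couple is reduced (cathode); E°cell = −2.368 − (−3.043) = +0.675 V with n = 2.
At equilibrium E = 0, so log K = nE°cell / 0.0592 = (2)(+0.675) / 0.0592 = 22.8.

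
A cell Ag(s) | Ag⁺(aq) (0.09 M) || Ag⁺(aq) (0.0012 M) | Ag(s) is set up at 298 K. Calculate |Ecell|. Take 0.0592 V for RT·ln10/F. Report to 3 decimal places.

0.111 V

For a concentration cell E°cell = 0, since both electrodes use the same couple.
The compartment with the higher Ag⁺(aq) concentration (0.09 M) acts as the cathode; ions are reduced there and produced at the dilute (0.0012 M) anode.
With n = 1, Ecell = −(0.0592/1)·log([dilute]/[conc]) = −(0.0592/1)·log(0.0012/0.09) = +0.111 V.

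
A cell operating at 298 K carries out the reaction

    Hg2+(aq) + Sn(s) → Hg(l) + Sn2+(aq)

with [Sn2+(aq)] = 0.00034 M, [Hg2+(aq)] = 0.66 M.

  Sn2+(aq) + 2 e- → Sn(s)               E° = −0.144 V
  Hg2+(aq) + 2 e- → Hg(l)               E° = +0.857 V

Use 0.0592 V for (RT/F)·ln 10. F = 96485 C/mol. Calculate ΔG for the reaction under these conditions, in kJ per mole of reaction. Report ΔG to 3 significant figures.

−212 kJ/mol

E°cell = +0.857 − (−0.144) = +1.001 V; the balanced reaction transfers n = 2 electrons.
The reaction quotient is [Sn2+(aq)] / [Hg2+(aq)] = 0.000515; by Nernst, E = +1.001 − (0.0592/2)(−3.288) = +1.0983 V.
Then ΔG = −nFE = −2 × 96485 × +1.0983 J/mol = −212 kJ/mol.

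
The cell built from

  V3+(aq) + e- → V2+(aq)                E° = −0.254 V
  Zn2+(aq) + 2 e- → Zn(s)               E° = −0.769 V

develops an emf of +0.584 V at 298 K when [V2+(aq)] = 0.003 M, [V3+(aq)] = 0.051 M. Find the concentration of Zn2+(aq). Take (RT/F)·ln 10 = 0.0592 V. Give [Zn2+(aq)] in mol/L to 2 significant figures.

1.3 M

With V³⁺/V²⁺ at the cathode and Zn²⁺/Zn at the anode, E°cell = −0.254 − (−0.769) = +0.515 V (n = 2).
From the Nernst equation, log Q = n(E° − E)/0.0592 = 2·(+0.515 − (+0.584))/0.0592 = −2.331.
Balancing electrons gives 2 V3+(aq) + Zn(s) → 2 V2+(aq) + Zn2+(aq); thus Q = ([V2+(aq)]^2·[Zn2+(aq)]) / [V3+(aq)]^2.
Isolating [Zn2+(aq)] in Q = 10^{−2.331} yields log [Zn2+(aq)] = 0.130, i.e. 1.3 M.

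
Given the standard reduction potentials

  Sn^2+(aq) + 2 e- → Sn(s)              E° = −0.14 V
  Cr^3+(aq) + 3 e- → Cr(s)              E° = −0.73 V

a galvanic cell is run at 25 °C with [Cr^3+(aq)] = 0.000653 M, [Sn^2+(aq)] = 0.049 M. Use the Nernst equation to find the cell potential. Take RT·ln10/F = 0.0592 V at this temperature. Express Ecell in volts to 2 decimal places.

Sn²⁺/Sn is reduced (cathode, E° = −0.14 V) and Cr³⁺/Cr is oxidized (anode).
The standard potential is −0.14 − (−0.73) = +0.59 V and the balanced reaction transfers n = 6 electrons.
For the overall reaction 3 Sn^2+(aq) + 2 Cr(s) → 3 Sn(s) + 2 Cr^3+(aq), Q = [Cr^3+(aq)]^2 / [Sn^2+(aq)]^3 = 0.00362, giving log Q = −2.441.
E = E° − (0.0592/n)·log Q = +0.59 − (0.0592/6)(−2.441) = +0.61 V.

+0.61 V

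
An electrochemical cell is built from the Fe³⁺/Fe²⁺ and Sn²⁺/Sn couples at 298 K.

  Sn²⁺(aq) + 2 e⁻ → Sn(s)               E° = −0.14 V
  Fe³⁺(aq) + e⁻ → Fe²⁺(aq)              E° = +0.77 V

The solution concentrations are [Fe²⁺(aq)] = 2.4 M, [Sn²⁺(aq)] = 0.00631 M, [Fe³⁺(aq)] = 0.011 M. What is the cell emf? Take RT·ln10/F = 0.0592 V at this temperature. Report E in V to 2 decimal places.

Fe³⁺/Fe²⁺ is reduced (cathode, E° = +0.77 V) and Sn²⁺/Sn is oxidized (anode).
E°cell = +0.77 − (−0.14) = +0.91 V, with n = 2 electrons transferred.
Balancing gives 2 Fe³⁺(aq) + Sn(s) → 2 Fe²⁺(aq) + Sn²⁺(aq); hence Q = ([Fe²⁺(aq)]^2·[Sn²⁺(aq)]) / [Fe³⁺(aq)]^2 = 300 (log Q = 2.478).
By the Nernst equation, E = +0.91 − (0.0592/2)·(2.478) = +0.84 V.

+0.84 V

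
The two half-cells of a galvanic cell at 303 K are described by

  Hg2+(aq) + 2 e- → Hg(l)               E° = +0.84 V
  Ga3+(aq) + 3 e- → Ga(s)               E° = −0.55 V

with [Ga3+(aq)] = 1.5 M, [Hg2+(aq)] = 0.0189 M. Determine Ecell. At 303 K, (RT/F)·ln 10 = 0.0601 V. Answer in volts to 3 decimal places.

The Hg²⁺/Hg couple has the more positive E°, so it is the cathode; Ga³⁺/Ga is the anode.
E°cell = E°cat − E°an = +0.84 − (−0.55) = +1.39 V; n = 6.
Balancing gives 3 Hg2+(aq) + 2 Ga(s) → 3 Hg(l) + 2 Ga3+(aq); hence Q = [Ga3+(aq)]^2 / [Hg2+(aq)]^3 = 3.33×10^5 (log Q = 5.523).
By the Nernst equation, E = +1.39 − (0.0601/6)·(5.523) = +1.335 V.

+1.335 V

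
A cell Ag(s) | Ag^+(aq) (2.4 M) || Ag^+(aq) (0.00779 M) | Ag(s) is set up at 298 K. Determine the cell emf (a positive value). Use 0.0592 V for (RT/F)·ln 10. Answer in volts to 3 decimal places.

For a concentration cell E°cell = 0, since both electrodes use the same couple.
The compartment with the higher Ag^+(aq) concentration (2.4 M) acts as the cathode; ions are reduced there and produced at the dilute (0.00779 M) anode.
With n = 1, Ecell = −(0.0592/1)·log([dilute]/[conc]) = −(0.0592/1)·log(0.00779/2.4) = +0.147 V.

0.147 V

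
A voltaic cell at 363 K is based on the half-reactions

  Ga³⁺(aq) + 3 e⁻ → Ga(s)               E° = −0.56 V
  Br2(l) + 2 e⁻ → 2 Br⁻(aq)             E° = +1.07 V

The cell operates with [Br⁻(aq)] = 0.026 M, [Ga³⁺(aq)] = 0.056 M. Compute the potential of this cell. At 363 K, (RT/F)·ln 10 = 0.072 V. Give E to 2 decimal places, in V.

+1.77 V

Since E°(Br₂/Br⁻) > E°(Ga³⁺/Ga), Br₂/Br⁻ serves as the cathode.
The standard potential is +1.07 − (−0.56) = +1.63 V and the balanced reaction transfers n = 6 electrons.
The balanced reaction is 3 Br2(l) + 2 Ga(s) → 6 Br⁻(aq) + 2 Ga³⁺(aq), so Q = [Br⁻(aq)]^6·[Ga³⁺(aq)]^2 = 9.69×10^−13 and log Q = −12.014.
E = E° − (0.072/n)·log Q = +1.63 − (0.072/6)(−12.014) = +1.77 V.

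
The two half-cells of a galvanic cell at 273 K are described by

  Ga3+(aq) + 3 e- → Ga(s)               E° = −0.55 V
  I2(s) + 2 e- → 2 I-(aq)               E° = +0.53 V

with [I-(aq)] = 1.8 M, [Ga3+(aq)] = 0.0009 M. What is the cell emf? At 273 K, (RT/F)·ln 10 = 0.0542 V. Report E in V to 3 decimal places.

I₂/I⁻ is reduced (cathode, E° = +0.53 V) and Ga³⁺/Ga is oxidized (anode).
The standard potential is +0.53 − (−0.55) = +1.08 V and the balanced reaction transfers n = 6 electrons.
Balancing gives 3 I2(s) + 2 Ga(s) → 6 I-(aq) + 2 Ga3+(aq); hence Q = [I-(aq)]^6·[Ga3+(aq)]^2 = 2.75×10^−5 (log Q = −4.560).
Applying E = E° − (RT ln10/nF)·log Q gives +1.08 − (0.0542/6)(−4.560) = +1.121 V.

+1.121 V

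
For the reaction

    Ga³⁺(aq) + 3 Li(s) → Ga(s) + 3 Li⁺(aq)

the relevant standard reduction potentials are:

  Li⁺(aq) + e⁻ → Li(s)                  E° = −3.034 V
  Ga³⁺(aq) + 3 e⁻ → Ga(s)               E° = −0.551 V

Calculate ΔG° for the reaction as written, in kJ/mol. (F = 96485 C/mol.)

−719 kJ/mol

In the reaction as written Ga³⁺(aq) is reduced, so the Ga³⁺/Ga couple is the cathode and Li⁺/Li is the anode.
E°cell = −0.551 − (−3.034) = +2.483 V; balancing electrons gives n = 3.
ΔG° = −nFE°cell = −(3)(96485)(+2.483) J/mol = −719 kJ/mol.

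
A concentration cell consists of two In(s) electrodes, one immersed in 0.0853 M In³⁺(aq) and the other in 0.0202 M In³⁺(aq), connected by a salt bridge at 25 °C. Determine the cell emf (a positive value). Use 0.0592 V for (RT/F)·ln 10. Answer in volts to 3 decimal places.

For a concentration cell E°cell = 0, since both electrodes use the same couple.
The compartment with the higher In³⁺(aq) concentration (0.0853 M) acts as the cathode; ions are reduced there and produced at the dilute (0.0202 M) anode.
With n = 3, Ecell = −(0.0592/3)·log([dilute]/[conc]) = −(0.0592/3)·log(0.0202/0.0853) = +0.012 V.

0.012 V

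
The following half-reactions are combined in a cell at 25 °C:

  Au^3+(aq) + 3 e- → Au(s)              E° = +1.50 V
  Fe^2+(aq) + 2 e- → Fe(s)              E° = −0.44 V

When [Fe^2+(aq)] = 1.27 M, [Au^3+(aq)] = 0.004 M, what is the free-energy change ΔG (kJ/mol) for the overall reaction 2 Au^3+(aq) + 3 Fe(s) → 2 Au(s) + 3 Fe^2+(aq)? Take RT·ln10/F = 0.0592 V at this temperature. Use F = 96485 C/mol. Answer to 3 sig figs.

−1090 kJ/mol

With Au³⁺/Au reduced at the cathode, E°cell = +1.50 − (−0.44) = +1.94 V and n = 6.
Q = [Fe^2+(aq)]^3 / [Au^3+(aq)]^2 = 1.28×10^5, so log Q = 5.107 and E = +1.94 − (0.0592/6)(5.107) = +1.8896 V.
ΔG = −nFE = −(6)(96485)(+1.8896) J/mol = −1090 kJ/mol.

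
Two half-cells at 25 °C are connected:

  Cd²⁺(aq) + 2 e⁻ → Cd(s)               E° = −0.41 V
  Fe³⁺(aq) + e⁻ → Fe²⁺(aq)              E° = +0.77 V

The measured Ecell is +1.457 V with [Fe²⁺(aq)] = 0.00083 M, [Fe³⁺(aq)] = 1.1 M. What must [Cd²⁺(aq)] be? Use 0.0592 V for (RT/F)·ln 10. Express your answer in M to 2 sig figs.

0.00077 M

Fe³⁺/Fe²⁺ is the cathode (higher E°); E°cell = +0.77 − (−0.41) = +1.18 V with n = 2.
From the Nernst equation, log Q = n(E° − E)/0.0592 = 2·(+1.18 − (+1.457))/0.0592 = −9.358.
For 2 Fe³⁺(aq) + Cd(s) → 2 Fe²⁺(aq) + Cd²⁺(aq), the reaction quotient is Q = ([Fe²⁺(aq)]^2·[Cd²⁺(aq)]) / [Fe³⁺(aq)]^2.
Isolating [Cd²⁺(aq)] in Q = 10^{−9.358} yields log [Cd²⁺(aq)] = −3.113, i.e. 0.00077 M.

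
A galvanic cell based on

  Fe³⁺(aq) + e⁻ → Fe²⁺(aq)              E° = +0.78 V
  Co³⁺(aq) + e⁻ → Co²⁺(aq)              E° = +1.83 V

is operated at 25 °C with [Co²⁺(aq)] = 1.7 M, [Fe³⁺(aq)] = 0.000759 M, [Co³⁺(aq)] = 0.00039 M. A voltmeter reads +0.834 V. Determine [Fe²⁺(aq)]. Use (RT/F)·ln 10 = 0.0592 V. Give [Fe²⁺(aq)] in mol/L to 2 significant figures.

Co³⁺/Co²⁺ is the cathode (higher E°); E°cell = +1.83 − (+0.78) = +1.05 V with n = 1.
From the Nernst equation, log Q = n(E° − E)/0.0592 = 1·(+1.05 − (+0.834))/0.0592 = 3.649.
Balancing electrons gives Co³⁺(aq) + Fe²⁺(aq) → Co²⁺(aq) + Fe³⁺(aq); thus Q = ([Co²⁺(aq)]·[Fe³⁺(aq)]) / ([Co³⁺(aq)]·[Fe²⁺(aq)]).
Substituting the known concentrations and solving, log [Fe²⁺(aq)] = −3.129 and [Fe²⁺(aq)] = 0.00074 M.

0.00074 M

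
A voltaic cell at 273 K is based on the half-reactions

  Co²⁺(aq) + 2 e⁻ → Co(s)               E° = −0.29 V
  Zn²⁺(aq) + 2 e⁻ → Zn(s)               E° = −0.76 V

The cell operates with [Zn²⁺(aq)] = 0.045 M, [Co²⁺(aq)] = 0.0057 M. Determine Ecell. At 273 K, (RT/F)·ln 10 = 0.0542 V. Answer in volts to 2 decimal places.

The Co²⁺/Co couple has the more positive E°, so it is the cathode; Zn²⁺/Zn is the anode.
The standard potential is −0.29 − (−0.76) = +0.47 V and the balanced reaction transfers n = 2 electrons.
For the overall reaction Co²⁺(aq) + Zn(s) → Co(s) + Zn²⁺(aq), Q = [Zn²⁺(aq)] / [Co²⁺(aq)] = 7.89, giving log Q = 0.897.
Applying E = E° − (RT ln10/nF)·log Q gives +0.47 − (0.0542/2)(0.897) = +0.45 V.

+0.45 V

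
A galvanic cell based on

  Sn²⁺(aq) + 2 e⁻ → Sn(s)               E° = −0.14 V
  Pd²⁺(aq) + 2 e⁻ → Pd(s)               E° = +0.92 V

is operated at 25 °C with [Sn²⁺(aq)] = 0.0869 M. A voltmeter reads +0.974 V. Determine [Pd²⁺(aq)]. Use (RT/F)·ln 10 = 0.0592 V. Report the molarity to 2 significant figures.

The Pd²⁺/Pd couple has the larger reduction potential, so it is the cathode: E°cell = +0.92 − (−0.14) = +1.06 V and n = 2.
Since E = E° − (0.0592/n)·log Q, log Q = n(E° − E)/0.0592 = 2.905.
For Pd²⁺(aq) + Sn(s) → Pd(s) + Sn²⁺(aq), the reaction quotient is Q = [Sn²⁺(aq)] / [Pd²⁺(aq)].
Isolating [Pd²⁺(aq)] in Q = 10^{2.905} yields log [Pd²⁺(aq)] = −3.966, i.e. 0.00011 M.

0.00011 M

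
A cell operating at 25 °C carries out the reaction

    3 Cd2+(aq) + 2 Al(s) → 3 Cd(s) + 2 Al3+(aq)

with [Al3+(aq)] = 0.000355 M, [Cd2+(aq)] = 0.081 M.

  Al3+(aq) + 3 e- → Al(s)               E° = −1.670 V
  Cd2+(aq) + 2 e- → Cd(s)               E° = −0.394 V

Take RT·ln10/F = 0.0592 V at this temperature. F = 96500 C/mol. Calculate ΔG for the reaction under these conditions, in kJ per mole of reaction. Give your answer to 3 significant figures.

−760 kJ/mol

With Cd²⁺/Cd reduced at the cathode, E°cell = −0.394 − (−1.670) = +1.276 V and n = 6.
Here Q = [Al3+(aq)]^2 / [Cd2+(aq)]^3 = 0.000237 (log Q = −3.625), giving E = +1.276 − (0.0592/6)·(−3.625) = +1.3118 V.
Finally ΔG = −nFE = −(6)(96500 C/mol)(+1.3118 V) = −760 kJ/mol.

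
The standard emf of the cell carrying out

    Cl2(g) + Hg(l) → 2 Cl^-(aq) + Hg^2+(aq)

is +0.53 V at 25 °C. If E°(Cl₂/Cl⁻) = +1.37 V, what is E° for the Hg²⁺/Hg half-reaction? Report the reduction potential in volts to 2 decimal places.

+0.84 V

In the reaction as written the Cl₂/Cl⁻ couple is reduced (cathode) and Hg²⁺/Hg is oxidized (anode), so E°cell = E°(Cl₂/Cl⁻) − E°(Hg²⁺/Hg).
E°(Hg²⁺/Hg) = E°(cathode) − E°cell = +1.37 − (+0.53) = +0.84 V.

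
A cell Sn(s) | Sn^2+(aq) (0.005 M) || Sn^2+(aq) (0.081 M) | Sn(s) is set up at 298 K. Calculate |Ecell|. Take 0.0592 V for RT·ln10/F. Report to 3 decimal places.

0.036 V

For a concentration cell E°cell = 0, since both electrodes use the same couple.
The compartment with the higher Sn^2+(aq) concentration (0.081 M) acts as the cathode; ions are reduced there and produced at the dilute (0.005 M) anode.
With n = 2, Ecell = −(0.0592/2)·log([dilute]/[conc]) = −(0.0592/2)·log(0.005/0.081) = +0.036 V.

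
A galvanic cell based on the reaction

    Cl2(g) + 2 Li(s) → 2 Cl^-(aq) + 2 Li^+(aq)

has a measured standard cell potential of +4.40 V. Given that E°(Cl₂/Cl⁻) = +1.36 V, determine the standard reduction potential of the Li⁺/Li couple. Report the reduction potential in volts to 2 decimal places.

−3.04 V

In the reaction as written the Cl₂/Cl⁻ couple is reduced (cathode) and Li⁺/Li is oxidized (anode), so E°cell = E°(Cl₂/Cl⁻) − E°(Li⁺/Li).
E°(Li⁺/Li) = E°(cathode) − E°cell = +1.36 − (+4.40) = −3.04 V.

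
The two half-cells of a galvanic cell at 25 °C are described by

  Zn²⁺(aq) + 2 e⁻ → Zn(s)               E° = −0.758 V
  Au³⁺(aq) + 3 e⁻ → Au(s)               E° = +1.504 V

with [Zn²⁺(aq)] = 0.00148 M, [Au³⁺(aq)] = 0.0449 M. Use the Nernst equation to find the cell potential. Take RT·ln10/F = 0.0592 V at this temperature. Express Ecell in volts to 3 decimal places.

+2.319 V

Since E°(Au³⁺/Au) > E°(Zn²⁺/Zn), Au³⁺/Au serves as the cathode.
E°cell = E°cat − E°an = +1.504 − (−0.758) = +2.262 V; n = 6.
Balancing gives 2 Au³⁺(aq) + 3 Zn(s) → 2 Au(s) + 3 Zn²⁺(aq); hence Q = [Zn²⁺(aq)]^3 / [Au³⁺(aq)]^2 = 1.61×10^−6 (log Q = −5.794).
By the Nernst equation, E = +2.262 − (0.0592/6)·(−5.794) = +2.319 V.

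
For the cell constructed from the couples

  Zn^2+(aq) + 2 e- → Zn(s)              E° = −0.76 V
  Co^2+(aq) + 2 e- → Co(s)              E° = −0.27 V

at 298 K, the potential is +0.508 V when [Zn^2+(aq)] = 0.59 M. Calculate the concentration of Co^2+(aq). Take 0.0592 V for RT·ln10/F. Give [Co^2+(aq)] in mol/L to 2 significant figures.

2.4 M

Co²⁺/Co is the cathode (higher E°); E°cell = −0.27 − (−0.76) = +0.49 V with n = 2.
Rearranging E = E° − (0.0592/n)·log Q gives log Q = 2(+0.49 − (+0.508))/0.0592 = −0.608.
Balancing electrons gives Co^2+(aq) + Zn(s) → Co(s) + Zn^2+(aq); thus Q = [Zn^2+(aq)] / [Co^2+(aq)].
Isolating [Co^2+(aq)] in Q = 10^{−0.608} yields log [Co^2+(aq)] = 0.379, i.e. 2.4 M.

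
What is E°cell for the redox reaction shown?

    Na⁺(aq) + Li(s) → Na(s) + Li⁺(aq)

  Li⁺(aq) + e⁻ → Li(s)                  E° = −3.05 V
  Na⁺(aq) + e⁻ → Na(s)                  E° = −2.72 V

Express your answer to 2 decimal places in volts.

+0.33 V

In the reaction as written, Na⁺(aq) is reduced (cathode) and Li⁺(aq) is produced by oxidation at the anode.
E°cell = E°(cathode) − E°(anode) = −2.72 − (−3.05) = +0.33 V.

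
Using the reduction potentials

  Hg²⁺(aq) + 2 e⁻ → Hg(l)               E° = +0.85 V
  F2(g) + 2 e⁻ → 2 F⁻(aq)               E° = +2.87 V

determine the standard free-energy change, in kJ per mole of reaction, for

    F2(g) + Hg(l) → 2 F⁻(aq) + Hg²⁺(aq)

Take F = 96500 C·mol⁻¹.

−390 kJ/mol

In the reaction as written F2(g) is reduced, so the F₂/F⁻ couple is the cathode and Hg²⁺/Hg is the anode.
E°cell = +2.87 − (+0.85) = +2.02 V; balancing electrons gives n = 2.
ΔG° = −nFE°cell = −(2)(96500)(+2.02) J/mol = −390 kJ/mol.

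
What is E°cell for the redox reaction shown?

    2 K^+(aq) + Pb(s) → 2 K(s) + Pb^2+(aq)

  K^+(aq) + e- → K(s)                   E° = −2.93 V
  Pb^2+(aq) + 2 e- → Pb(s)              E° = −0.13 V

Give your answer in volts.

K^+(aq) gains electrons, so the K⁺/K couple is the cathode; the Pb²⁺/Pb couple is the anode.
E°cell = E°(cathode) − E°(anode) = −2.93 − (−0.13) = −2.80 V.
The negative E°cell means the reaction is non-spontaneous in the direction written.

−2.80 V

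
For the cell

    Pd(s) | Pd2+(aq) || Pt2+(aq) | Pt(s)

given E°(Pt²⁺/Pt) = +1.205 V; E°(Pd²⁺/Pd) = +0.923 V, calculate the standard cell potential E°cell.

+0.282 V

By convention the left-hand electrode in cell notation is the anode (oxidation) and the right-hand electrode is the cathode (reduction).
E°cell = E°(right) − E°(left) = +1.205 − (+0.923) = +0.282 V.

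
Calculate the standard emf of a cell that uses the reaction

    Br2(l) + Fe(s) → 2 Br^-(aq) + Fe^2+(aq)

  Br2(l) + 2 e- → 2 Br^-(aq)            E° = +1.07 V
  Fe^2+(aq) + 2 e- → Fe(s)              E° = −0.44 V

In the reaction as written, Br2(l) is reduced (cathode) and Fe^2+(aq) is produced by oxidation at the anode.
E°cell = E°(cathode) − E°(anode) = +1.07 − (−0.44) = +1.51 V.

+1.51 V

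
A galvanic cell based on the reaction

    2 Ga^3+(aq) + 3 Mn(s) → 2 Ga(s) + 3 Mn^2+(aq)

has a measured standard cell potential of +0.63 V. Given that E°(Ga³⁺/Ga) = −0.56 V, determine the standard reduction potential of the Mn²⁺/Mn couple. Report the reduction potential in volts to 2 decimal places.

−1.19 V

In the reaction as written the Ga³⁺/Ga couple is reduced (cathode) and Mn²⁺/Mn is oxidized (anode), so E°cell = E°(Ga³⁺/Ga) − E°(Mn²⁺/Mn).
E°(Mn²⁺/Mn) = E°(cathode) − E°cell = −0.56 − (+0.63) = −1.19 V.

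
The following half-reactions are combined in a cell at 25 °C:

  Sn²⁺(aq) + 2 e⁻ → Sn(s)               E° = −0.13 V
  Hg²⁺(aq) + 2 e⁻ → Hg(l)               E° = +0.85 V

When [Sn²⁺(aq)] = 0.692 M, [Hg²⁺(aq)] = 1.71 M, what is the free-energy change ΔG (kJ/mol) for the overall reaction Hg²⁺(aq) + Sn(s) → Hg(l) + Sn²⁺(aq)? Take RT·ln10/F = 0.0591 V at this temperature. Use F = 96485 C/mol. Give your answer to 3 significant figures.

E°cell = +0.85 − (−0.13) = +0.98 V; the balanced reaction transfers n = 2 electrons.
Here Q = [Sn²⁺(aq)] / [Hg²⁺(aq)] = 0.405 (log Q = −0.393), giving E = +0.98 − (0.0591/2)·(−0.393) = +0.9916 V.
Finally ΔG = −nFE = −(2)(96485 C/mol)(+0.9916 V) = −191 kJ/mol.

−191 kJ/mol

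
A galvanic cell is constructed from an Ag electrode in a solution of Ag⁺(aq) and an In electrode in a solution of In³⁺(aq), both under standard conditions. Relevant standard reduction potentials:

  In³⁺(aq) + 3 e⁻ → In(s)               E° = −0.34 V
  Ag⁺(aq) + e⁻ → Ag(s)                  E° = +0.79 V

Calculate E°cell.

+1.13 V

Of the two couples in this cell, the one with the more positive reduction potential is reduced at the cathode: here that is Ag⁺/Ag (+0.79 V); In³⁺/In (−0.34 V) is the anode.
E°cell = E°(cathode) − E°(anode) = +0.79 − (−0.34) = +1.13 V.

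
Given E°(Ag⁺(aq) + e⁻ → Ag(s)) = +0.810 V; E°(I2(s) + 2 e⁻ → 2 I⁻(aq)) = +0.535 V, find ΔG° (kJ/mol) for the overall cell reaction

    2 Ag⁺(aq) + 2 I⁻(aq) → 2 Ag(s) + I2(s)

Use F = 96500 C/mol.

In the reaction as written Ag⁺(aq) is reduced, so the Ag⁺/Ag couple is the cathode and I₂/I⁻ is the anode.
E°cell = +0.810 − (+0.535) = +0.275 V; balancing electrons gives n = 2.
ΔG° = −nFE°cell = −(2)(96500)(+0.275) J/mol = −53.1 kJ/mol.

−53.1 kJ/mol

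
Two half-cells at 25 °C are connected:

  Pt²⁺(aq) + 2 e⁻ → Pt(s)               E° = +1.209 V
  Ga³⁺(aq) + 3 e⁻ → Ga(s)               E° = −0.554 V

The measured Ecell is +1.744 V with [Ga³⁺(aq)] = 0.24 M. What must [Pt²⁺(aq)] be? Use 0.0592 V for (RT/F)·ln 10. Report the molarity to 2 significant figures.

0.088 M

The Pt²⁺/Pt couple has the larger reduction potential, so it is the cathode: E°cell = +1.209 − (−0.554) = +1.763 V and n = 6.
Since E = E° − (0.0592/n)·log Q, log Q = n(E° − E)/0.0592 = 1.926.
Balancing electrons gives 3 Pt²⁺(aq) + 2 Ga(s) → 3 Pt(s) + 2 Ga³⁺(aq); thus Q = [Ga³⁺(aq)]^2 / [Pt²⁺(aq)]^3.
Solving for the unknown gives log [Pt²⁺(aq)] = −1.055, so [Pt²⁺(aq)] ≈ 0.088 M.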